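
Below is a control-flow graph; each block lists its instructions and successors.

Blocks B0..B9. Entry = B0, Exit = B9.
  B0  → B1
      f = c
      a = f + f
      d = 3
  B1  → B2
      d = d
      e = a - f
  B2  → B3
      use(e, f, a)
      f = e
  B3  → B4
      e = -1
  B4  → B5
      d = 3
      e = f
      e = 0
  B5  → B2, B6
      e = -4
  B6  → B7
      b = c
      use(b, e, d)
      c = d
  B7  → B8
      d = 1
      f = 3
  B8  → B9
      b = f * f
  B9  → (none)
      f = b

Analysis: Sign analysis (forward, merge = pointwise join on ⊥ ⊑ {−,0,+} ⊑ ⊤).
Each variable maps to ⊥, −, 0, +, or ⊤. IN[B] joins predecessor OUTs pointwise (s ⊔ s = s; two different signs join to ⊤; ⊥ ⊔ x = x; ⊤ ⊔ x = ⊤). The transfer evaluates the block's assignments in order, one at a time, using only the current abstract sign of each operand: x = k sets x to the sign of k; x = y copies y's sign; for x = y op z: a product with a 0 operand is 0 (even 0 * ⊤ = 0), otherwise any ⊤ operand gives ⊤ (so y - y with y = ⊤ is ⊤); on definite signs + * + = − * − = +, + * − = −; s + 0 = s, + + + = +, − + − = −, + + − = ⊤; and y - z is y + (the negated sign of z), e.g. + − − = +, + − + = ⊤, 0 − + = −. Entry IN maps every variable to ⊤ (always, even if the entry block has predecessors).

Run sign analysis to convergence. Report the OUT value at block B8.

Answer: {a: ⊤, b: +, c: +, d: +, e: -, f: +}

Working:
Per-block solution:
  B0:   IN=(all ⊤)   OUT={d:+; rest ⊤}
  B1:   IN={d:+; rest ⊤}   OUT={d:+; rest ⊤}
  B2:   IN={d:+; rest ⊤}   OUT={d:+; rest ⊤}
  B3:   IN={d:+; rest ⊤}   OUT={d:+, e:-; rest ⊤}
  B4:   IN={d:+, e:-; rest ⊤}   OUT={d:+, e:0; rest ⊤}
  B5:   IN={d:+, e:0; rest ⊤}   OUT={d:+, e:-; rest ⊤}
  B6:   IN={d:+, e:-; rest ⊤}   OUT={c:+, d:+, e:-; rest ⊤}
  B7:   IN={c:+, d:+, e:-; rest ⊤}   OUT={c:+, d:+, e:-, f:+; rest ⊤}
  B8:   IN={c:+, d:+, e:-, f:+; rest ⊤}   OUT={b:+, c:+, d:+, e:-, f:+; rest ⊤}
  B9:   IN={b:+, c:+, d:+, e:-, f:+; rest ⊤}   OUT={b:+, c:+, d:+, e:-, f:+; rest ⊤}

Merge at B8: IN[B8] = OUT[B7] = {a: ⊤, b: ⊤, c: +, d: +, e: -, f: +}
Applying B8's transfer function to that IN value gives OUT[B8] (row B8 above).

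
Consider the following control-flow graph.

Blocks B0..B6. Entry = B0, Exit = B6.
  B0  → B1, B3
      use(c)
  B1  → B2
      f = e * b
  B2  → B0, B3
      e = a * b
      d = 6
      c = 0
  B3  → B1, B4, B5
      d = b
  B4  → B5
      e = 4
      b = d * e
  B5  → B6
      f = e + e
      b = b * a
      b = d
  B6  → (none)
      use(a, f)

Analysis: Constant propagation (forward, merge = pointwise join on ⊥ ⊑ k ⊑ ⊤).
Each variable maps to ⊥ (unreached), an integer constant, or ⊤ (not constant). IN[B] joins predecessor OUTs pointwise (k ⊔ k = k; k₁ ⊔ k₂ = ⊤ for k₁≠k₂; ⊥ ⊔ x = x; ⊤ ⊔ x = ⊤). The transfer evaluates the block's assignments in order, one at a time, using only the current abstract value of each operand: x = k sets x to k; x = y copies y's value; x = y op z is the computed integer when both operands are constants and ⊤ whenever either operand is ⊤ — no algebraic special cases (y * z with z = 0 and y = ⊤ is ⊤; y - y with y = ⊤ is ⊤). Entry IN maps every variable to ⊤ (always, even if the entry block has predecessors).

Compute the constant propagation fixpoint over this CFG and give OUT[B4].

Answer: {a: ⊤, b: ⊤, c: ⊤, d: ⊤, e: 4, f: ⊤}

Trace:
Per-block solution:
  B0:   IN=(all ⊤)   OUT=(all ⊤)
  B1:   IN=(all ⊤)   OUT=(all ⊤)
  B2:   IN=(all ⊤)   OUT={c:0, d:6; rest ⊤}
  B3:   IN=(all ⊤)   OUT=(all ⊤)
  B4:   IN=(all ⊤)   OUT={e:4; rest ⊤}
  B5:   IN=(all ⊤)   OUT=(all ⊤)
  B6:   IN=(all ⊤)   OUT=(all ⊤)

Merge at B4: IN[B4] = OUT[B3] = {a: ⊤, b: ⊤, c: ⊤, d: ⊤, e: ⊤, f: ⊤}
Applying B4's transfer function to that IN value gives OUT[B4] (row B4 above).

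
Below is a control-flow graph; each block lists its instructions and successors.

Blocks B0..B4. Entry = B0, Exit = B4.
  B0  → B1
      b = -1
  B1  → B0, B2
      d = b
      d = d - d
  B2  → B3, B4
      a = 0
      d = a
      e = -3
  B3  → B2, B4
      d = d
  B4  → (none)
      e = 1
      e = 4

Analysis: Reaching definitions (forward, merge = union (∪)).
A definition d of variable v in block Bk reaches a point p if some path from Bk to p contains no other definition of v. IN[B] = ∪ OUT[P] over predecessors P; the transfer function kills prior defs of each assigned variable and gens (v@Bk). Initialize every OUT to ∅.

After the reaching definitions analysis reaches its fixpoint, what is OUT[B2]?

Per-block solution:
  B0:   IN={b@B0, d@B1}   OUT={b@B0, d@B1}
  B1:   IN={b@B0, d@B1}   OUT={b@B0, d@B1}
  B2:   IN={a@B2, b@B0, d@B1, d@B3, e@B2}   OUT={a@B2, b@B0, d@B2, e@B2}
  B3:   IN={a@B2, b@B0, d@B2, e@B2}   OUT={a@B2, b@B0, d@B3, e@B2}
  B4:   IN={a@B2, b@B0, d@B2, d@B3, e@B2}   OUT={a@B2, b@B0, d@B2, d@B3, e@B4}

Merge at B2: IN[B2] = OUT[B1] ⊔ OUT[B3] = {a@B2, b@B0, d@B1, d@B3, e@B2}
Applying B2's transfer function to that IN value gives OUT[B2] (row B2 above).

Answer: {a@B2, b@B0, d@B2, e@B2}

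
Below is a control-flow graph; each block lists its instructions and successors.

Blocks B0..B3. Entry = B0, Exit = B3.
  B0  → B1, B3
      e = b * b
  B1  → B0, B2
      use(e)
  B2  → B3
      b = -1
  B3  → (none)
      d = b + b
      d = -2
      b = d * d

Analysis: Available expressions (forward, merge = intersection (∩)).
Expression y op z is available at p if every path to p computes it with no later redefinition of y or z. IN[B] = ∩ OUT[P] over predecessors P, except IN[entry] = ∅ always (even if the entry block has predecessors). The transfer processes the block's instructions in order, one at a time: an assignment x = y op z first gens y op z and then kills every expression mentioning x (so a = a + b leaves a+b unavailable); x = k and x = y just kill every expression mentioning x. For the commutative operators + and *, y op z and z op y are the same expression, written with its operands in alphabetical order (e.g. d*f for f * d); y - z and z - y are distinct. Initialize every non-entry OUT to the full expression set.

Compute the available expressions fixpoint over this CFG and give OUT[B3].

Answer: {d*d}

Derivation:
Converged values:
  B0:   IN={}   OUT={b*b}
  B1:   IN={b*b}   OUT={b*b}
  B2:   IN={b*b}   OUT={}
  B3:   IN={}   OUT={d*d}

Merge at B3: IN[B3] = OUT[B0] ∩ OUT[B2] = {}
Applying B3's transfer function to that IN value gives OUT[B3] (row B3 above).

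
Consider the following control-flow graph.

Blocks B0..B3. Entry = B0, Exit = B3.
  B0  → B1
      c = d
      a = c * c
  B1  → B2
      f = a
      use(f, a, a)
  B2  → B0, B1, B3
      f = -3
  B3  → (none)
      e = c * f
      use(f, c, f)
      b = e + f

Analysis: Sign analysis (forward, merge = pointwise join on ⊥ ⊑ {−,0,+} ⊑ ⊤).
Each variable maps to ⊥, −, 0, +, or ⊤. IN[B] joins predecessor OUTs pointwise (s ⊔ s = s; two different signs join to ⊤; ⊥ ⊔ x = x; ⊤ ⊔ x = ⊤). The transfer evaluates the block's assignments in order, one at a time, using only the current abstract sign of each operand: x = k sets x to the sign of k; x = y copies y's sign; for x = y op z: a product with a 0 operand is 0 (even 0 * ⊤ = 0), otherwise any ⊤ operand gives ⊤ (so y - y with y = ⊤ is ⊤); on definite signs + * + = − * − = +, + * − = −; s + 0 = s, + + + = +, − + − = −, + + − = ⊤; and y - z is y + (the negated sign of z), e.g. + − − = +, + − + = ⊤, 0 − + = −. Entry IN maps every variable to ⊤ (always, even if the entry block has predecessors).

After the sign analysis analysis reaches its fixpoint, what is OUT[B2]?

Answer: {a: ⊤, b: ⊤, c: ⊤, d: ⊤, e: ⊤, f: -}

Trace:
Converged values:
  B0:   IN=(all ⊤)   OUT=(all ⊤)
  B1:   IN=(all ⊤)   OUT=(all ⊤)
  B2:   IN=(all ⊤)   OUT={f:-; rest ⊤}
  B3:   IN={f:-; rest ⊤}   OUT={f:-; rest ⊤}

Merge at B2: IN[B2] = OUT[B1] = {a: ⊤, b: ⊤, c: ⊤, d: ⊤, e: ⊤, f: ⊤}
Applying B2's transfer function to that IN value gives OUT[B2] (row B2 above).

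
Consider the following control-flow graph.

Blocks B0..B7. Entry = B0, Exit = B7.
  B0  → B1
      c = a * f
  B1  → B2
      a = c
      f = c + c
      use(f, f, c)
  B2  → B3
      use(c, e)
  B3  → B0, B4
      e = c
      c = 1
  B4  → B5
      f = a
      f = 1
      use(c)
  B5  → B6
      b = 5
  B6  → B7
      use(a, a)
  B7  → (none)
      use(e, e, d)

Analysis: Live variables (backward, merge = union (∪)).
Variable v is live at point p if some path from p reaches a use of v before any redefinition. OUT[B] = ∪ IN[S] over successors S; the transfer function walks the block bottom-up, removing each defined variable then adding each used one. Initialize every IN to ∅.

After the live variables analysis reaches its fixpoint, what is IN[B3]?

Answer: {a, c, d, f}

Working:
Fixpoint table:
  B0: | IN={a, d, e, f} | OUT={c, d, e}
  B1: | IN={c, d, e} | OUT={a, c, d, e, f}
  B2: | IN={a, c, d, e, f} | OUT={a, c, d, f}
  B3: | IN={a, c, d, f} | OUT={a, c, d, e, f}
  B4: | IN={a, c, d, e} | OUT={a, d, e}
  B5: | IN={a, d, e} | OUT={a, d, e}
  B6: | IN={a, d, e} | OUT={d, e}
  B7: | IN={d, e} | OUT={}

Merge at B3: OUT[B3] = IN[B0] ⊔ IN[B4] = {a, c, d, e, f}
Applying B3's transfer function to that OUT value gives IN[B3] (row B3 above).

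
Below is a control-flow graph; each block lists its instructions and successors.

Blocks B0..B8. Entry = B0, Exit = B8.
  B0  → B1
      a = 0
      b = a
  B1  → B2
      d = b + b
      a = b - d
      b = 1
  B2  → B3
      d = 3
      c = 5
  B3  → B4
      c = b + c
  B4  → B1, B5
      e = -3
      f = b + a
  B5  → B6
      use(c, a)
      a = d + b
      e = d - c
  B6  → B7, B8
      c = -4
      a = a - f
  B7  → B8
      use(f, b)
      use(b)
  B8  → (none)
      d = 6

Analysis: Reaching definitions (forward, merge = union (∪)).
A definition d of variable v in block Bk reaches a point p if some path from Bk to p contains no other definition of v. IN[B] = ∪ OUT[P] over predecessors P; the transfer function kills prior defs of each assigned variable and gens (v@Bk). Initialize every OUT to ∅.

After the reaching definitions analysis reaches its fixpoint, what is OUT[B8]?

Answer: {a@B6, b@B1, c@B6, d@B8, e@B5, f@B4}

Working:
Converged values:
  B0:  IN={}  OUT={a@B0, b@B0}
  B1:  IN={a@B0, a@B1, b@B0, b@B1, c@B3, d@B2, e@B4, f@B4}  OUT={a@B1, b@B1, c@B3, d@B1, e@B4, f@B4}
  B2:  IN={a@B1, b@B1, c@B3, d@B1, e@B4, f@B4}  OUT={a@B1, b@B1, c@B2, d@B2, e@B4, f@B4}
  B3:  IN={a@B1, b@B1, c@B2, d@B2, e@B4, f@B4}  OUT={a@B1, b@B1, c@B3, d@B2, e@B4, f@B4}
  B4:  IN={a@B1, b@B1, c@B3, d@B2, e@B4, f@B4}  OUT={a@B1, b@B1, c@B3, d@B2, e@B4, f@B4}
  B5:  IN={a@B1, b@B1, c@B3, d@B2, e@B4, f@B4}  OUT={a@B5, b@B1, c@B3, d@B2, e@B5, f@B4}
  B6:  IN={a@B5, b@B1, c@B3, d@B2, e@B5, f@B4}  OUT={a@B6, b@B1, c@B6, d@B2, e@B5, f@B4}
  B7:  IN={a@B6, b@B1, c@B6, d@B2, e@B5, f@B4}  OUT={a@B6, b@B1, c@B6, d@B2, e@B5, f@B4}
  B8:  IN={a@B6, b@B1, c@B6, d@B2, e@B5, f@B4}  OUT={a@B6, b@B1, c@B6, d@B8, e@B5, f@B4}

Merge at B8: IN[B8] = OUT[B6] ⊔ OUT[B7] = {a@B6, b@B1, c@B6, d@B2, e@B5, f@B4}
Applying B8's transfer function to that IN value gives OUT[B8] (row B8 above).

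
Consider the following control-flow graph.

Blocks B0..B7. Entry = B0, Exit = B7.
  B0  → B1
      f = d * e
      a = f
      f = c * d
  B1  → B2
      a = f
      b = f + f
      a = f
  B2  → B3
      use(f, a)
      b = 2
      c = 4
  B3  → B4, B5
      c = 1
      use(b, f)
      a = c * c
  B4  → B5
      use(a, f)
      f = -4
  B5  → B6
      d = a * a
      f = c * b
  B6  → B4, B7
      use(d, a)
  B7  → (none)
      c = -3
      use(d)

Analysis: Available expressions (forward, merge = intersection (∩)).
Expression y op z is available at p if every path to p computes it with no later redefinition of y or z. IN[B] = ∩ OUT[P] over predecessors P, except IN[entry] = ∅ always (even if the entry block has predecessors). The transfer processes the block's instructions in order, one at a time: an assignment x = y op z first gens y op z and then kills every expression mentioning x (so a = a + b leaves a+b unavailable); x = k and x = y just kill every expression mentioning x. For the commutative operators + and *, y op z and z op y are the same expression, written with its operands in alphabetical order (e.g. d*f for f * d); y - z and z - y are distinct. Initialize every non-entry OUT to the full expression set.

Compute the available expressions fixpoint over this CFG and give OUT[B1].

Answer: {c*d, d*e, f+f}

Derivation:
Converged values:
  B0:   IN={}   OUT={c*d, d*e}
  B1:   IN={c*d, d*e}   OUT={c*d, d*e, f+f}
  B2:   IN={c*d, d*e, f+f}   OUT={d*e, f+f}
  B3:   IN={d*e, f+f}   OUT={c*c, d*e, f+f}
  B4:   IN={c*c}   OUT={c*c}
  B5:   IN={c*c}   OUT={a*a, b*c, c*c}
  B6:   IN={a*a, b*c, c*c}   OUT={a*a, b*c, c*c}
  B7:   IN={a*a, b*c, c*c}   OUT={a*a}

Merge at B1: IN[B1] = OUT[B0] = {c*d, d*e}
Applying B1's transfer function to that IN value gives OUT[B1] (row B1 above).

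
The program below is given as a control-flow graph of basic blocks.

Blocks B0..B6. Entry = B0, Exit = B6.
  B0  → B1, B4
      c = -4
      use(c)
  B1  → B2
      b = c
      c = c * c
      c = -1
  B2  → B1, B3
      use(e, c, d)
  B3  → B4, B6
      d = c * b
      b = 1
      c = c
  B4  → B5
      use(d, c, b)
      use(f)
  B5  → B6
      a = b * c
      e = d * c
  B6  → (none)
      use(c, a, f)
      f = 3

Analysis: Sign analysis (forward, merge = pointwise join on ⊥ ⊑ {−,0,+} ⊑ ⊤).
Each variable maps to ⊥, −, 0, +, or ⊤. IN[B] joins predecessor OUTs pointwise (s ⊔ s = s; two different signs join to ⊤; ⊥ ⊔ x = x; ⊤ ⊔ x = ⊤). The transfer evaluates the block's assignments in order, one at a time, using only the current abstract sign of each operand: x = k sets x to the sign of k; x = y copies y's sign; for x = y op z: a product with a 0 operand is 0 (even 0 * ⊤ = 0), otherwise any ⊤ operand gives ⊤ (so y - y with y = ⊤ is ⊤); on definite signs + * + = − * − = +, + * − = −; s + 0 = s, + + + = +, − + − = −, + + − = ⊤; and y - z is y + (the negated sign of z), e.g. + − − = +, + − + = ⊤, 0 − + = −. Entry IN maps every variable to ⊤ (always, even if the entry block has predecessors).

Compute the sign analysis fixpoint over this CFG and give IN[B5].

Answer: {a: ⊤, b: ⊤, c: -, d: ⊤, e: ⊤, f: ⊤}

Trace:
Fixpoint table:
  B0: | IN=(all ⊤) | OUT={c:-; rest ⊤}
  B1: | IN={c:-; rest ⊤} | OUT={b:-, c:-; rest ⊤}
  B2: | IN={b:-, c:-; rest ⊤} | OUT={b:-, c:-; rest ⊤}
  B3: | IN={b:-, c:-; rest ⊤} | OUT={b:+, c:-, d:+; rest ⊤}
  B4: | IN={c:-; rest ⊤} | OUT={c:-; rest ⊤}
  B5: | IN={c:-; rest ⊤} | OUT={c:-; rest ⊤}
  B6: | IN={c:-; rest ⊤} | OUT={c:-, f:+; rest ⊤}

Merge at B5: IN[B5] = OUT[B4] = {a: ⊤, b: ⊤, c: -, d: ⊤, e: ⊤, f: ⊤}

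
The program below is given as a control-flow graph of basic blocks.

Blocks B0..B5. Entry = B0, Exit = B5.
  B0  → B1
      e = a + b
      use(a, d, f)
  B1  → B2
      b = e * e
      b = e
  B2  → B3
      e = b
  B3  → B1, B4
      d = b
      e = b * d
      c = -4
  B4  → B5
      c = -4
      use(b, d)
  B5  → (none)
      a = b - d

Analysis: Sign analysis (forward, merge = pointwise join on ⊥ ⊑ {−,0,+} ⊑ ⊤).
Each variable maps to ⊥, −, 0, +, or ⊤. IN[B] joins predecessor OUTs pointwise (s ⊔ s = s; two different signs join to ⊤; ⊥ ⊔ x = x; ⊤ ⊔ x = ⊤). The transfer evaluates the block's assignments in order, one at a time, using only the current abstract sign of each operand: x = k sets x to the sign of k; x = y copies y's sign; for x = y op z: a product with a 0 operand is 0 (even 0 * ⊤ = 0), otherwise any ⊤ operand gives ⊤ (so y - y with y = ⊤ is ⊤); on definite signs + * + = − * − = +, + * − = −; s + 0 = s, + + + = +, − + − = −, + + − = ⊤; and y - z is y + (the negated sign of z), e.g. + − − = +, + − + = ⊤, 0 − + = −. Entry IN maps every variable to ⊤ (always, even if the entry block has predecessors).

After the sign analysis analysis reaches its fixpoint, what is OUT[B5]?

Fixpoint table:
  B0:   IN=(all ⊤)   OUT=(all ⊤)
  B1:   IN=(all ⊤)   OUT=(all ⊤)
  B2:   IN=(all ⊤)   OUT=(all ⊤)
  B3:   IN=(all ⊤)   OUT={c:-; rest ⊤}
  B4:   IN={c:-; rest ⊤}   OUT={c:-; rest ⊤}
  B5:   IN={c:-; rest ⊤}   OUT={c:-; rest ⊤}

Merge at B5: IN[B5] = OUT[B4] = {a: ⊤, b: ⊤, c: -, d: ⊤, e: ⊤, f: ⊤}
Applying B5's transfer function to that IN value gives OUT[B5] (row B5 above).

Answer: {a: ⊤, b: ⊤, c: -, d: ⊤, e: ⊤, f: ⊤}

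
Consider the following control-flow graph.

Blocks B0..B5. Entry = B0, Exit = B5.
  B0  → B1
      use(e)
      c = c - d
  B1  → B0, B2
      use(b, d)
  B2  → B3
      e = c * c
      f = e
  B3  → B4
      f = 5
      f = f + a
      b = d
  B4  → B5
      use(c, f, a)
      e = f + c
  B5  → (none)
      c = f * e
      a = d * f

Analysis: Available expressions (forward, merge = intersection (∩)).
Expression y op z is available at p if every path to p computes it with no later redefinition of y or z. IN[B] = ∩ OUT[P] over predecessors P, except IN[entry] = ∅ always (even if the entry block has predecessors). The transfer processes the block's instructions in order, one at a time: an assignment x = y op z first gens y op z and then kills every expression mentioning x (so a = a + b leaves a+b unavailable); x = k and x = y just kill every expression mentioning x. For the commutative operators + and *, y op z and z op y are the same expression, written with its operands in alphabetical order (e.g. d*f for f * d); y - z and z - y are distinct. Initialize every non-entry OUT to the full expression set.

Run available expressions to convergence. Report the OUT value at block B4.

Answer: {c*c, c+f}

Working:
Fixpoint table:
  B0:  IN={}  OUT={}
  B1:  IN={}  OUT={}
  B2:  IN={}  OUT={c*c}
  B3:  IN={c*c}  OUT={c*c}
  B4:  IN={c*c}  OUT={c*c, c+f}
  B5:  IN={c*c, c+f}  OUT={d*f, e*f}

Merge at B4: IN[B4] = OUT[B3] = {c*c}
Applying B4's transfer function to that IN value gives OUT[B4] (row B4 above).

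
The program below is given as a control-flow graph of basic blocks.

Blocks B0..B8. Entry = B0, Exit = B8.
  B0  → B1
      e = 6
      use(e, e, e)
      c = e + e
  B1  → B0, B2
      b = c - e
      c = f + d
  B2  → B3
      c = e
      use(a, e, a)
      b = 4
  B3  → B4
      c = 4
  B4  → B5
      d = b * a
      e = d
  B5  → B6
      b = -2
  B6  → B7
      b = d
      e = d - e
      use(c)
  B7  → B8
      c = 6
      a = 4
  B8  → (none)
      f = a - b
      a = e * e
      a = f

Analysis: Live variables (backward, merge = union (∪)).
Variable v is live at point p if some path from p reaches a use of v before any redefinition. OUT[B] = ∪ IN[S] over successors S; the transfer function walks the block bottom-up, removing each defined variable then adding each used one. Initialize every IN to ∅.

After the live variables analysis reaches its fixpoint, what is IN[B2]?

Per-block solution:
  B0:  IN={a, d, f}  OUT={a, c, d, e, f}
  B1:  IN={a, c, d, e, f}  OUT={a, d, e, f}
  B2:  IN={a, e}  OUT={a, b}
  B3:  IN={a, b}  OUT={a, b, c}
  B4:  IN={a, b, c}  OUT={c, d, e}
  B5:  IN={c, d, e}  OUT={c, d, e}
  B6:  IN={c, d, e}  OUT={b, e}
  B7:  IN={b, e}  OUT={a, b, e}
  B8:  IN={a, b, e}  OUT={}

Merge at B2: OUT[B2] = IN[B3] = {a, b}
Applying B2's transfer function to that OUT value gives IN[B2] (row B2 above).

Answer: {a, e}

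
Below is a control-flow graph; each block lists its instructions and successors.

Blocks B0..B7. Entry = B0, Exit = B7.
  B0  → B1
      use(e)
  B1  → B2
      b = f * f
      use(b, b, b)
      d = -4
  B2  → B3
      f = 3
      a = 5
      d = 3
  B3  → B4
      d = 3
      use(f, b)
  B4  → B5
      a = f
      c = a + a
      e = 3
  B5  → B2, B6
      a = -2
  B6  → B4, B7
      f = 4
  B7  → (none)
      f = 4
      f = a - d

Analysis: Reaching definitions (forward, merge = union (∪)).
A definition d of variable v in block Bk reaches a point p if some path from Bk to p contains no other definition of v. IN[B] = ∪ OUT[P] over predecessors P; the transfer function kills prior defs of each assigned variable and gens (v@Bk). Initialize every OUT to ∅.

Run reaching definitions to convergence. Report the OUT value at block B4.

Per-block solution:
  B0:  IN={}  OUT={}
  B1:  IN={}  OUT={b@B1, d@B1}
  B2:  IN={a@B5, b@B1, c@B4, d@B1, d@B3, e@B4, f@B2, f@B6}  OUT={a@B2, b@B1, c@B4, d@B2, e@B4, f@B2}
  B3:  IN={a@B2, b@B1, c@B4, d@B2, e@B4, f@B2}  OUT={a@B2, b@B1, c@B4, d@B3, e@B4, f@B2}
  B4:  IN={a@B2, a@B5, b@B1, c@B4, d@B3, e@B4, f@B2, f@B6}  OUT={a@B4, b@B1, c@B4, d@B3, e@B4, f@B2, f@B6}
  B5:  IN={a@B4, b@B1, c@B4, d@B3, e@B4, f@B2, f@B6}  OUT={a@B5, b@B1, c@B4, d@B3, e@B4, f@B2, f@B6}
  B6:  IN={a@B5, b@B1, c@B4, d@B3, e@B4, f@B2, f@B6}  OUT={a@B5, b@B1, c@B4, d@B3, e@B4, f@B6}
  B7:  IN={a@B5, b@B1, c@B4, d@B3, e@B4, f@B6}  OUT={a@B5, b@B1, c@B4, d@B3, e@B4, f@B7}

Merge at B4: IN[B4] = OUT[B3] ⊔ OUT[B6] = {a@B2, a@B5, b@B1, c@B4, d@B3, e@B4, f@B2, f@B6}
Applying B4's transfer function to that IN value gives OUT[B4] (row B4 above).

Answer: {a@B4, b@B1, c@B4, d@B3, e@B4, f@B2, f@B6}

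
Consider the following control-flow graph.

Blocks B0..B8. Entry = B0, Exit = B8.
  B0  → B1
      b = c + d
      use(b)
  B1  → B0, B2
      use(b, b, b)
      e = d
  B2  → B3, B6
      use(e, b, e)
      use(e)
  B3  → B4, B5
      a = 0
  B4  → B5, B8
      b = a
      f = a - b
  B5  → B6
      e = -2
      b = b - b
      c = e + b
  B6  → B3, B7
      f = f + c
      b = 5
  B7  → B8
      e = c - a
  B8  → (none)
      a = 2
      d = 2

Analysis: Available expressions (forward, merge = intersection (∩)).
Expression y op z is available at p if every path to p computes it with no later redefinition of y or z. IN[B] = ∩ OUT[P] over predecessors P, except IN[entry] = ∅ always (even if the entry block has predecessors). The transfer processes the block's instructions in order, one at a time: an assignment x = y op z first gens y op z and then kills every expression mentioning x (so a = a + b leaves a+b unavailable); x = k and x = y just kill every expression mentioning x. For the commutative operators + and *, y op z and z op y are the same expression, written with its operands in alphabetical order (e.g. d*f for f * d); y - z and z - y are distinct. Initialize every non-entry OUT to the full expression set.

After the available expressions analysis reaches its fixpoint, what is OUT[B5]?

Answer: {b+e}

Trace:
Fixpoint table:
  B0: | IN={} | OUT={c+d}
  B1: | IN={c+d} | OUT={c+d}
  B2: | IN={c+d} | OUT={c+d}
  B3: | IN={} | OUT={}
  B4: | IN={} | OUT={a-b}
  B5: | IN={} | OUT={b+e}
  B6: | IN={} | OUT={}
  B7: | IN={} | OUT={c-a}
  B8: | IN={} | OUT={}

Merge at B5: IN[B5] = OUT[B3] ∩ OUT[B4] = {}
Applying B5's transfer function to that IN value gives OUT[B5] (row B5 above).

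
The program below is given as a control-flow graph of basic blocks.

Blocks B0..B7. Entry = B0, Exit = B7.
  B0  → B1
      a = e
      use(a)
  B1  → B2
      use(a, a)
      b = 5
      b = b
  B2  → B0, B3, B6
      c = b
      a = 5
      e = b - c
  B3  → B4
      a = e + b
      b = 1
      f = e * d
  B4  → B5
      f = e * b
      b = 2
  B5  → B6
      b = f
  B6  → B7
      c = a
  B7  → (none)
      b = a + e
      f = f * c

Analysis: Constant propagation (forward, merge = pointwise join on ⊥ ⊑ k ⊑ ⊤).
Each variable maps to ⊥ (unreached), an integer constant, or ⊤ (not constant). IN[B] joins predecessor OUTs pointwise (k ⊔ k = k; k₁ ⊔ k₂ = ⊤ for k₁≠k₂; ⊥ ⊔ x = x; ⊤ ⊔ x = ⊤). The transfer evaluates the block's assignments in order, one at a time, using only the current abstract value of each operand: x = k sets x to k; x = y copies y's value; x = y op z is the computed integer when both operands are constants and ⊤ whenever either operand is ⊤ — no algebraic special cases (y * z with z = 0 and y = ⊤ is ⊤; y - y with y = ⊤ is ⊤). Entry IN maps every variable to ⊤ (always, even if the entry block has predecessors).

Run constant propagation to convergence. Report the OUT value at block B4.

Per-block solution:
  B0:   IN=(all ⊤)   OUT=(all ⊤)
  B1:   IN=(all ⊤)   OUT={b:5; rest ⊤}
  B2:   IN={b:5; rest ⊤}   OUT={a:5, b:5, c:5, e:0; rest ⊤}
  B3:   IN={a:5, b:5, c:5, e:0; rest ⊤}   OUT={a:5, b:1, c:5, e:0; rest ⊤}
  B4:   IN={a:5, b:1, c:5, e:0; rest ⊤}   OUT={a:5, b:2, c:5, e:0, f:0; rest ⊤}
  B5:   IN={a:5, b:2, c:5, e:0, f:0; rest ⊤}   OUT={a:5, b:0, c:5, e:0, f:0; rest ⊤}
  B6:   IN={a:5, c:5, e:0; rest ⊤}   OUT={a:5, c:5, e:0; rest ⊤}
  B7:   IN={a:5, c:5, e:0; rest ⊤}   OUT={a:5, b:5, c:5, e:0; rest ⊤}

Merge at B4: IN[B4] = OUT[B3] = {a: 5, b: 1, c: 5, d: ⊤, e: 0, f: ⊤}
Applying B4's transfer function to that IN value gives OUT[B4] (row B4 above).

Answer: {a: 5, b: 2, c: 5, d: ⊤, e: 0, f: 0}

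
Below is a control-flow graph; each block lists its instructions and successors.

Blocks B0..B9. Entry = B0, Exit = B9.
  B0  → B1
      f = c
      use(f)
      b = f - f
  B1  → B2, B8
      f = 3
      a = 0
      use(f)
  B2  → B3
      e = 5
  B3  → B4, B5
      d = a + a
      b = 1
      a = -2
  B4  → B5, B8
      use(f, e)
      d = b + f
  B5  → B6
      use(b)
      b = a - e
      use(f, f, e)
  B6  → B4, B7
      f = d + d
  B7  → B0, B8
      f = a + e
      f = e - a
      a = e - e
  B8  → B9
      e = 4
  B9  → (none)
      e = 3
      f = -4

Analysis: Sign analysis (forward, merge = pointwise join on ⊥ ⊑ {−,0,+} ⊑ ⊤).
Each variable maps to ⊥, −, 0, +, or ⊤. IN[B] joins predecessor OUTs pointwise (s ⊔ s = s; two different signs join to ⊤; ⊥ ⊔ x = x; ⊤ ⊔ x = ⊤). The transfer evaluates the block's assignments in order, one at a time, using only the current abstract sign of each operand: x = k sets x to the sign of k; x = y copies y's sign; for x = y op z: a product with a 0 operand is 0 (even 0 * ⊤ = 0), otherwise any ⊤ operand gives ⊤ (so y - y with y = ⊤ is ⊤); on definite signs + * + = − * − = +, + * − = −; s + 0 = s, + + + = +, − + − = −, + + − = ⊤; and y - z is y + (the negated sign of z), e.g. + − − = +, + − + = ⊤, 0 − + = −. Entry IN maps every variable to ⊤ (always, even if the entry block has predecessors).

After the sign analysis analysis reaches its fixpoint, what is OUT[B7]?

Answer: {a: ⊤, b: -, c: ⊤, d: ⊤, e: +, f: +}

Derivation:
Fixpoint table:
  B0:  IN=(all ⊤)  OUT=(all ⊤)
  B1:  IN=(all ⊤)  OUT={a:0, f:+; rest ⊤}
  B2:  IN={a:0, f:+; rest ⊤}  OUT={a:0, e:+, f:+; rest ⊤}
  B3:  IN={a:0, e:+, f:+; rest ⊤}  OUT={a:-, b:+, d:0, e:+, f:+; rest ⊤}
  B4:  IN={a:-, e:+; rest ⊤}  OUT={a:-, e:+; rest ⊤}
  B5:  IN={a:-, e:+; rest ⊤}  OUT={a:-, b:-, e:+; rest ⊤}
  B6:  IN={a:-, b:-, e:+; rest ⊤}  OUT={a:-, b:-, e:+; rest ⊤}
  B7:  IN={a:-, b:-, e:+; rest ⊤}  OUT={b:-, e:+, f:+; rest ⊤}
  B8:  IN=(all ⊤)  OUT={e:+; rest ⊤}
  B9:  IN={e:+; rest ⊤}  OUT={e:+, f:-; rest ⊤}

Merge at B7: IN[B7] = OUT[B6] = {a: -, b: -, c: ⊤, d: ⊤, e: +, f: ⊤}
Applying B7's transfer function to that IN value gives OUT[B7] (row B7 above).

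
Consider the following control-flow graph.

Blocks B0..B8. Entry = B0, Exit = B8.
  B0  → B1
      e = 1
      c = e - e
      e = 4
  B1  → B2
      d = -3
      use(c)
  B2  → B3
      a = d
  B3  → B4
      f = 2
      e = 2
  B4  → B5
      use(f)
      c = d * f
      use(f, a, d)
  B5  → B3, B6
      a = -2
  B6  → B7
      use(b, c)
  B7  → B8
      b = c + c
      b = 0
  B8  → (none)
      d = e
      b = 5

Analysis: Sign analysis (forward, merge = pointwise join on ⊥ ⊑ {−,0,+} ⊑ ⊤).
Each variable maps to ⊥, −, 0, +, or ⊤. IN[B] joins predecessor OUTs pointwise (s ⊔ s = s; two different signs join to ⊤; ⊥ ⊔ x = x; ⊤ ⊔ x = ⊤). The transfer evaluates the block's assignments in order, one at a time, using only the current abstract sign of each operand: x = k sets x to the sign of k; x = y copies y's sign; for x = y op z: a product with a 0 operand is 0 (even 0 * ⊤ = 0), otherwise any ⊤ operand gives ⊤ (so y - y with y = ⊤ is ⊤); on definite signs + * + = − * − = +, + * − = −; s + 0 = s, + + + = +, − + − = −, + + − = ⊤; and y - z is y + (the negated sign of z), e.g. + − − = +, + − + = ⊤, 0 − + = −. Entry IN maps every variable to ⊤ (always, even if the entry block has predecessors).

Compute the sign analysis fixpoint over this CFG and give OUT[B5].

Per-block solution:
  B0:  IN=(all ⊤)  OUT={e:+; rest ⊤}
  B1:  IN={e:+; rest ⊤}  OUT={d:-, e:+; rest ⊤}
  B2:  IN={d:-, e:+; rest ⊤}  OUT={a:-, d:-, e:+; rest ⊤}
  B3:  IN={a:-, d:-, e:+; rest ⊤}  OUT={a:-, d:-, e:+, f:+; rest ⊤}
  B4:  IN={a:-, d:-, e:+, f:+; rest ⊤}  OUT={a:-, c:-, d:-, e:+, f:+; rest ⊤}
  B5:  IN={a:-, c:-, d:-, e:+, f:+; rest ⊤}  OUT={a:-, c:-, d:-, e:+, f:+; rest ⊤}
  B6:  IN={a:-, c:-, d:-, e:+, f:+; rest ⊤}  OUT={a:-, c:-, d:-, e:+, f:+; rest ⊤}
  B7:  IN={a:-, c:-, d:-, e:+, f:+; rest ⊤}  OUT={a:-, b:0, c:-, d:-, e:+, f:+; rest ⊤}
  B8:  IN={a:-, b:0, c:-, d:-, e:+, f:+; rest ⊤}  OUT={a:-, b:+, c:-, d:+, e:+, f:+; rest ⊤}

Merge at B5: IN[B5] = OUT[B4] = {a: -, b: ⊤, c: -, d: -, e: +, f: +}
Applying B5's transfer function to that IN value gives OUT[B5] (row B5 above).

Answer: {a: -, b: ⊤, c: -, d: -, e: +, f: +}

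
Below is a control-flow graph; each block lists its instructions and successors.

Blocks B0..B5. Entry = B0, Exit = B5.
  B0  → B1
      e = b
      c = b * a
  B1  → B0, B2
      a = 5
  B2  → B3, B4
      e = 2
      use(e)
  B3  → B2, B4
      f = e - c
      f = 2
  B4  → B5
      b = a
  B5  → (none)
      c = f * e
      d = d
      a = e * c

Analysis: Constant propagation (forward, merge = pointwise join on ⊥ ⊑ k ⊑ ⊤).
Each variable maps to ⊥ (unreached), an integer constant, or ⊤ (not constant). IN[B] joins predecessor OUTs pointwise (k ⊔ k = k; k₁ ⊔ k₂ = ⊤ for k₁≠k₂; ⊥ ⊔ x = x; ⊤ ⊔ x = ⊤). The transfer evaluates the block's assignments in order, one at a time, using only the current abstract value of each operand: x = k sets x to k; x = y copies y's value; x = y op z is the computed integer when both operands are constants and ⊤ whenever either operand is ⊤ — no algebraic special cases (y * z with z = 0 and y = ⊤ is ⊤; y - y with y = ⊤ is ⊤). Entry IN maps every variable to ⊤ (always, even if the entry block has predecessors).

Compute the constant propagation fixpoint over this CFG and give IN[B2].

Answer: {a: 5, b: ⊤, c: ⊤, d: ⊤, e: ⊤, f: ⊤}

Trace:
Fixpoint table:
  B0:  IN=(all ⊤)  OUT=(all ⊤)
  B1:  IN=(all ⊤)  OUT={a:5; rest ⊤}
  B2:  IN={a:5; rest ⊤}  OUT={a:5, e:2; rest ⊤}
  B3:  IN={a:5, e:2; rest ⊤}  OUT={a:5, e:2, f:2; rest ⊤}
  B4:  IN={a:5, e:2; rest ⊤}  OUT={a:5, b:5, e:2; rest ⊤}
  B5:  IN={a:5, b:5, e:2; rest ⊤}  OUT={b:5, e:2; rest ⊤}

Merge at B2: IN[B2] = OUT[B1] ⊔ OUT[B3] = {a: 5, b: ⊤, c: ⊤, d: ⊤, e: ⊤, f: ⊤}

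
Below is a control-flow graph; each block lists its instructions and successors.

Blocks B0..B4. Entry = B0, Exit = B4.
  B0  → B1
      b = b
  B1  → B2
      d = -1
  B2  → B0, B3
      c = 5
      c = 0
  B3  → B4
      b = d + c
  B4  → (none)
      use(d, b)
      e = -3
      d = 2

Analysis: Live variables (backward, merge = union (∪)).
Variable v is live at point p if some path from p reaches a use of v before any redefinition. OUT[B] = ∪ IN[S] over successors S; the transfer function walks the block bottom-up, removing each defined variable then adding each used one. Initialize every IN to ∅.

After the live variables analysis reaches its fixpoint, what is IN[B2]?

Per-block solution:
  B0:   IN={b}   OUT={b}
  B1:   IN={b}   OUT={b, d}
  B2:   IN={b, d}   OUT={b, c, d}
  B3:   IN={c, d}   OUT={b, d}
  B4:   IN={b, d}   OUT={}

Merge at B2: OUT[B2] = IN[B0] ⊔ IN[B3] = {b, c, d}
Applying B2's transfer function to that OUT value gives IN[B2] (row B2 above).

Answer: {b, d}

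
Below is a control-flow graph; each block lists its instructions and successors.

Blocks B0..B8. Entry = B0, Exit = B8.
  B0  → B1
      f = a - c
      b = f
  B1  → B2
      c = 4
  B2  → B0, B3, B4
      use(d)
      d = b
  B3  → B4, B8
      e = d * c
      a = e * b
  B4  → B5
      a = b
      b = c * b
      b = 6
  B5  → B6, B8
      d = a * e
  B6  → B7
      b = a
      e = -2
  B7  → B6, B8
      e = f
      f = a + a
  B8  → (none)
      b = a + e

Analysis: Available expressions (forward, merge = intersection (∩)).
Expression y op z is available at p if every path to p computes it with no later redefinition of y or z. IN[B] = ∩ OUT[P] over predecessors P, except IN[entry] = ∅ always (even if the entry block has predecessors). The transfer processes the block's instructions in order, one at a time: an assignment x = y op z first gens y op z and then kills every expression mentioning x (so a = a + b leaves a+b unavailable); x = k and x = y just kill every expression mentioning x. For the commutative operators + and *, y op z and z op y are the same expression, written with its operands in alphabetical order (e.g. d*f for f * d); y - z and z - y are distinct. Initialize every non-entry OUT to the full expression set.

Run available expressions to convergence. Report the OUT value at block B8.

Answer: {a+e}

Working:
Converged values:
  B0:   IN={}   OUT={a-c}
  B1:   IN={a-c}   OUT={}
  B2:   IN={}   OUT={}
  B3:   IN={}   OUT={b*e, c*d}
  B4:   IN={}   OUT={}
  B5:   IN={}   OUT={a*e}
  B6:   IN={}   OUT={}
  B7:   IN={}   OUT={a+a}
  B8:   IN={}   OUT={a+e}

Merge at B8: IN[B8] = OUT[B3] ∩ OUT[B5] ∩ OUT[B7] = {}
Applying B8's transfer function to that IN value gives OUT[B8] (row B8 above).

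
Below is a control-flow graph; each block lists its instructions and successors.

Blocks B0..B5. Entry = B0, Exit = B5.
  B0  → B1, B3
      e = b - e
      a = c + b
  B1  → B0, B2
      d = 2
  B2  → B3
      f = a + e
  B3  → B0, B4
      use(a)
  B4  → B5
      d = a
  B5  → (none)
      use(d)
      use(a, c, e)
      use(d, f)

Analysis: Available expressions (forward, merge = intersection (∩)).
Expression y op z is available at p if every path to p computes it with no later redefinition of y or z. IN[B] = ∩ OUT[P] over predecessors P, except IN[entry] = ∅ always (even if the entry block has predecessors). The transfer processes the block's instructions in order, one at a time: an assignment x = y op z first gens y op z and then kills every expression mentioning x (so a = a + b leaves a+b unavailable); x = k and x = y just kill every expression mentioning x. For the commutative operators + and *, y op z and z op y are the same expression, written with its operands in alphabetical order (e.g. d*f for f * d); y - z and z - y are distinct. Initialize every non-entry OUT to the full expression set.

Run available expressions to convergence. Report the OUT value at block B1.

Per-block solution:
  B0:  IN={}  OUT={b+c}
  B1:  IN={b+c}  OUT={b+c}
  B2:  IN={b+c}  OUT={a+e, b+c}
  B3:  IN={b+c}  OUT={b+c}
  B4:  IN={b+c}  OUT={b+c}
  B5:  IN={b+c}  OUT={b+c}

Merge at B1: IN[B1] = OUT[B0] = {b+c}
Applying B1's transfer function to that IN value gives OUT[B1] (row B1 above).

Answer: {b+c}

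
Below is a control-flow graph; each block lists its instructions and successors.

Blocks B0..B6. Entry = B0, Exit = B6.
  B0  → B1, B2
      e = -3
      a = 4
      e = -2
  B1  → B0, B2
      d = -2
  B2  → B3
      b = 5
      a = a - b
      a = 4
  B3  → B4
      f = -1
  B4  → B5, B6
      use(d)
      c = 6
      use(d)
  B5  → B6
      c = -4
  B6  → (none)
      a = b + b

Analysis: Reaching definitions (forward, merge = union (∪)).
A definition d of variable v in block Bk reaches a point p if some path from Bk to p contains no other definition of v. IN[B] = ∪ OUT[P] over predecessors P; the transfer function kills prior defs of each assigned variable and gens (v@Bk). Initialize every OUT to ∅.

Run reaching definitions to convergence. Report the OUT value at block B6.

Converged values:
  B0: | IN={a@B0, d@B1, e@B0} | OUT={a@B0, d@B1, e@B0}
  B1: | IN={a@B0, d@B1, e@B0} | OUT={a@B0, d@B1, e@B0}
  B2: | IN={a@B0, d@B1, e@B0} | OUT={a@B2, b@B2, d@B1, e@B0}
  B3: | IN={a@B2, b@B2, d@B1, e@B0} | OUT={a@B2, b@B2, d@B1, e@B0, f@B3}
  B4: | IN={a@B2, b@B2, d@B1, e@B0, f@B3} | OUT={a@B2, b@B2, c@B4, d@B1, e@B0, f@B3}
  B5: | IN={a@B2, b@B2, c@B4, d@B1, e@B0, f@B3} | OUT={a@B2, b@B2, c@B5, d@B1, e@B0, f@B3}
  B6: | IN={a@B2, b@B2, c@B4, c@B5, d@B1, e@B0, f@B3} | OUT={a@B6, b@B2, c@B4, c@B5, d@B1, e@B0, f@B3}

Merge at B6: IN[B6] = OUT[B4] ⊔ OUT[B5] = {a@B2, b@B2, c@B4, c@B5, d@B1, e@B0, f@B3}
Applying B6's transfer function to that IN value gives OUT[B6] (row B6 above).

Answer: {a@B6, b@B2, c@B4, c@B5, d@B1, e@B0, f@B3}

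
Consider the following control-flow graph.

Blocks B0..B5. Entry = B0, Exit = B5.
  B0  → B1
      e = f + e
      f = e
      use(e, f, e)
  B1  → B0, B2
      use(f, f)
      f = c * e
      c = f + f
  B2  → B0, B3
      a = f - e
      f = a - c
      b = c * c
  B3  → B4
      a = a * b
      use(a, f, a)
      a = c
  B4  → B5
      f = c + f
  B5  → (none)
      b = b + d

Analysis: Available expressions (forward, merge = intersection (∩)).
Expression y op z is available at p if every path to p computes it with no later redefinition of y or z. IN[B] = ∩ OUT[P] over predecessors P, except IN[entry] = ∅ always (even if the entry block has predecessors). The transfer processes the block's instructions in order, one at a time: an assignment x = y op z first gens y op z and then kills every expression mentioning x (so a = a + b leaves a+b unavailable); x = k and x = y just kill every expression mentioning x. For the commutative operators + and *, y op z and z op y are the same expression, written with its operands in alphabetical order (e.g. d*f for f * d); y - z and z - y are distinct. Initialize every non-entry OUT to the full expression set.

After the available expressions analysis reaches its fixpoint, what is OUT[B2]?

Answer: {a-c, c*c}

Working:
Converged values:
  B0: | IN={} | OUT={}
  B1: | IN={} | OUT={f+f}
  B2: | IN={f+f} | OUT={a-c, c*c}
  B3: | IN={a-c, c*c} | OUT={c*c}
  B4: | IN={c*c} | OUT={c*c}
  B5: | IN={c*c} | OUT={c*c}

Merge at B2: IN[B2] = OUT[B1] = {f+f}
Applying B2's transfer function to that IN value gives OUT[B2] (row B2 above).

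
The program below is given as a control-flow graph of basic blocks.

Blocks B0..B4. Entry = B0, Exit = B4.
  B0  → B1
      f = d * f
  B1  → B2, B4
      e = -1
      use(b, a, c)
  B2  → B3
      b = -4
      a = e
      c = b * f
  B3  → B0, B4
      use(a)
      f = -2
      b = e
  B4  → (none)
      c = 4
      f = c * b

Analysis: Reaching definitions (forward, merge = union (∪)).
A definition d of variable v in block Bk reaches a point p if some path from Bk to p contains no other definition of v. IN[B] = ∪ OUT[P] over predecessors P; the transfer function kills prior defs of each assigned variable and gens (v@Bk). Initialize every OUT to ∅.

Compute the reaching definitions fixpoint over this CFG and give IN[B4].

Fixpoint table:
  B0:  IN={a@B2, b@B3, c@B2, e@B1, f@B3}  OUT={a@B2, b@B3, c@B2, e@B1, f@B0}
  B1:  IN={a@B2, b@B3, c@B2, e@B1, f@B0}  OUT={a@B2, b@B3, c@B2, e@B1, f@B0}
  B2:  IN={a@B2, b@B3, c@B2, e@B1, f@B0}  OUT={a@B2, b@B2, c@B2, e@B1, f@B0}
  B3:  IN={a@B2, b@B2, c@B2, e@B1, f@B0}  OUT={a@B2, b@B3, c@B2, e@B1, f@B3}
  B4:  IN={a@B2, b@B3, c@B2, e@B1, f@B0, f@B3}  OUT={a@B2, b@B3, c@B4, e@B1, f@B4}

Merge at B4: IN[B4] = OUT[B1] ⊔ OUT[B3] = {a@B2, b@B3, c@B2, e@B1, f@B0, f@B3}

Answer: {a@B2, b@B3, c@B2, e@B1, f@B0, f@B3}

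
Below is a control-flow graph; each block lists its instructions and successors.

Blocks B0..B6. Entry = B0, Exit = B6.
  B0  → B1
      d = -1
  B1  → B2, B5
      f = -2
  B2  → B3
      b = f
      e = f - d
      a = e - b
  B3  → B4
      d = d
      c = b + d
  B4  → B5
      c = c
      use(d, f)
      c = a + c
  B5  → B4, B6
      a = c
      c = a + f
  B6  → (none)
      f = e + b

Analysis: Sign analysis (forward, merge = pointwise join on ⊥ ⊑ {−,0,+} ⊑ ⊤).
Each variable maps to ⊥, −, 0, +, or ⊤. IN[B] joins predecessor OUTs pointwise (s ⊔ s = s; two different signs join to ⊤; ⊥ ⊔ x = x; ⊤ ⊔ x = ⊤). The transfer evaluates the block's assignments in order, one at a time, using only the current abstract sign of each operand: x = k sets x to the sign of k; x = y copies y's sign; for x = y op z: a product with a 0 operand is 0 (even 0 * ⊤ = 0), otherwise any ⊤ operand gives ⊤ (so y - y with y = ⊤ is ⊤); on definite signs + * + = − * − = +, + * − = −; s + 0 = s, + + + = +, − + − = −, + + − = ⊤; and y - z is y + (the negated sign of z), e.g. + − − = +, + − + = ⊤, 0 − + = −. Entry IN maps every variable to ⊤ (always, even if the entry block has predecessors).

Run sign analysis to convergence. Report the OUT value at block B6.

Answer: {a: ⊤, b: ⊤, c: ⊤, d: -, e: ⊤, f: ⊤}

Derivation:
Converged values:
  B0:   IN=(all ⊤)   OUT={d:-; rest ⊤}
  B1:   IN={d:-; rest ⊤}   OUT={d:-, f:-; rest ⊤}
  B2:   IN={d:-, f:-; rest ⊤}   OUT={b:-, d:-, f:-; rest ⊤}
  B3:   IN={b:-, d:-, f:-; rest ⊤}   OUT={b:-, c:-, d:-, f:-; rest ⊤}
  B4:   IN={d:-, f:-; rest ⊤}   OUT={d:-, f:-; rest ⊤}
  B5:   IN={d:-, f:-; rest ⊤}   OUT={d:-, f:-; rest ⊤}
  B6:   IN={d:-, f:-; rest ⊤}   OUT={d:-; rest ⊤}

Merge at B6: IN[B6] = OUT[B5] = {a: ⊤, b: ⊤, c: ⊤, d: -, e: ⊤, f: -}
Applying B6's transfer function to that IN value gives OUT[B6] (row B6 above).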